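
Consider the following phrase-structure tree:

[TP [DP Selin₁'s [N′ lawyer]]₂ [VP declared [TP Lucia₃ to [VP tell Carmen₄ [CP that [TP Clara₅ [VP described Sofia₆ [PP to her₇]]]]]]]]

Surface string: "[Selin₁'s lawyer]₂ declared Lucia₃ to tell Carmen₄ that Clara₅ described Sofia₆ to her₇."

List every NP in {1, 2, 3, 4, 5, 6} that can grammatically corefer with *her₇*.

*her* is a pronoun, so Principle B applies: it must be free in its binding domain.
Binding domain of *her₇*: the embedded TP, whose subject is Clara₅.
*Selin₁* and the pronoun do not c-command one another → neither Principle B nor Principle C is at stake; coindexation permitted.
*[Selin₁'s lawyer]₂* c-commands the pronoun but from outside its binding domain, and is not c-commanded by it → coindexation permitted.
*Lucia₃* c-commands the pronoun but from outside its binding domain, and is not c-commanded by it → coindexation permitted.
*Carmen₄* c-commands the pronoun but from outside its binding domain, and is not c-commanded by it → coindexation permitted.
*Clara₅* c-commands the pronoun within its binding domain → coindexation would violate Principle B.
*Sofia₆* c-commands the pronoun within its binding domain → coindexation would violate Principle B.

{1, 2, 3, 4}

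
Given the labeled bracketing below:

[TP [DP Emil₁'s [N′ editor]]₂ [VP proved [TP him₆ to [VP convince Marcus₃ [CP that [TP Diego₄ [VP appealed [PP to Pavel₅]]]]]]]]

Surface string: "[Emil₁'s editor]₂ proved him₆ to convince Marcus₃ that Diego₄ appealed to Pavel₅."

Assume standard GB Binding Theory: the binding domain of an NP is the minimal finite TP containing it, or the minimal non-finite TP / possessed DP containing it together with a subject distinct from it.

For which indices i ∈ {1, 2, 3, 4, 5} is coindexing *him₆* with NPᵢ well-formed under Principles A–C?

{1}

*him* is a pronoun, so Principle B applies: it must be free in its binding domain.
Binding domain of *him₆*: the matrix TP, whose subject is [Emil₁'s editor]₂.
*Emil₁* and the pronoun do not c-command one another → neither Principle B nor Principle C is at stake; coindexation permitted.
*[Emil₁'s editor]₂* c-commands the pronoun within its binding domain → coindexation would violate Principle B.
*Marcus₃*: the pronoun c-commands this R-expression → coindexation would violate Principle C on *Marcus₃*.
*Diego₄*: the pronoun c-commands this R-expression → coindexation would violate Principle C on *Diego₄*.
*Pavel₅*: the pronoun c-commands this R-expression → coindexation would violate Principle C on *Pavel₅*.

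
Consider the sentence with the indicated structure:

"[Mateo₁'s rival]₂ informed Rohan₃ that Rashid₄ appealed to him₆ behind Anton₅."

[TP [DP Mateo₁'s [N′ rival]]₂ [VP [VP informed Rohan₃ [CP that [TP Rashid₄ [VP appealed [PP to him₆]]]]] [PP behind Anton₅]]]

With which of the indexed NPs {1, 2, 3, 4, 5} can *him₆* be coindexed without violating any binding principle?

*him* is a pronoun, so Principle B applies: it must be free in its binding domain.
Binding domain of *him₆*: the embedded TP, whose subject is Rashid₄.
*Mateo₁* and the pronoun do not c-command one another → neither Principle B nor Principle C is at stake; coindexation permitted.
*[Mateo₁'s rival]₂* c-commands the pronoun but from outside its binding domain, and is not c-commanded by it → coindexation permitted.
*Rohan₃* c-commands the pronoun but from outside its binding domain, and is not c-commanded by it → coindexation permitted.
*Rashid₄* c-commands the pronoun within its binding domain → coindexation would violate Principle B.
*Anton₅* and the pronoun do not c-command one another → neither Principle B nor Principle C is at stake; coindexation permitted.

{1, 2, 3, 5}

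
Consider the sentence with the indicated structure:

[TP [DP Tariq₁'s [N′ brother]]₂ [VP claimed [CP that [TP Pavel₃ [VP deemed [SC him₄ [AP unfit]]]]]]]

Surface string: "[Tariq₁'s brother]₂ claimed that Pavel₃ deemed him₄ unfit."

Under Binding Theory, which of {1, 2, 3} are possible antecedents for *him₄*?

*him* is a pronoun, so Principle B applies: it must be free in its binding domain.
Binding domain of *him₄*: the embedded TP, whose subject is Pavel₃.
*Tariq₁* and the pronoun do not c-command one another → neither Principle B nor Principle C is at stake; coindexation permitted.
*[Tariq₁'s brother]₂* c-commands the pronoun but from outside its binding domain, and is not c-commanded by it → coindexation permitted.
*Pavel₃* c-commands the pronoun within its binding domain → coindexation would violate Principle B.

{1, 2}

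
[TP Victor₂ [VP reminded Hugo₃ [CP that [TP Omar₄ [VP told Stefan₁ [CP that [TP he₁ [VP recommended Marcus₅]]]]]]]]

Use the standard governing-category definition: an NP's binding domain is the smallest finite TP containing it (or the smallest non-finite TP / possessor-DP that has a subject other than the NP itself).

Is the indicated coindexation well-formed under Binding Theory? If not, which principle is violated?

grammatical

The two coindexed NPs are *Stefan₁* and *he₁*.
*he₁* is a pronoun; nothing c-commands it within its binding domain (the embedded TP.), so Principle B holds trivially.
*Stefan₁* is an R-expression; *he₁* does not c-command it, and no other NP shares its index, so Principle C is satisfied.
All principles are respected.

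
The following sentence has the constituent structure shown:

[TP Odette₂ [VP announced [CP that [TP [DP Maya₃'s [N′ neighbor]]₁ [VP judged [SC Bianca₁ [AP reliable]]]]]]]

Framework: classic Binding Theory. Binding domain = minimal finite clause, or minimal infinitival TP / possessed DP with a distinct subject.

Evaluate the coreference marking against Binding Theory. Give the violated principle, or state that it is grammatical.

The two coindexed NPs are *[Maya₃'s neighbor]₁* and *Bianca₁*.
*Bianca₁* is an R-expression. Principle C requires it to be free everywhere.
*[Maya₃'s neighbor]₁* c-commands it and carries the same index.
The R-expression is bound → Principle C violation.

Principle C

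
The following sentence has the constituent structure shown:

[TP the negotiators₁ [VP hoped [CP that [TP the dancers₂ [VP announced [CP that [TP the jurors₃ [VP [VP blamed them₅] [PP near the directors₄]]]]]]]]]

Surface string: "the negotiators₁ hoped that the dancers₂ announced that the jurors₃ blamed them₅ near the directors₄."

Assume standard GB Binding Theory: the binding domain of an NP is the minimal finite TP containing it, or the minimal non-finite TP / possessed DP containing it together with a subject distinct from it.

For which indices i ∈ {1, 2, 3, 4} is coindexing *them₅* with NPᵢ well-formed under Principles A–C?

*them* is a pronoun, so Principle B applies: it must be free in its binding domain.
Binding domain of *them₅*: the embedded TP, whose subject is the jurors₃.
*the negotiators₁* c-commands the pronoun but from outside its binding domain, and is not c-commanded by it → coindexation permitted.
*the dancers₂* c-commands the pronoun but from outside its binding domain, and is not c-commanded by it → coindexation permitted.
*the jurors₃* c-commands the pronoun within its binding domain → coindexation would violate Principle B.
*the directors₄* and the pronoun do not c-command one another → neither Principle B nor Principle C is at stake; coindexation permitted.

{1, 2, 4}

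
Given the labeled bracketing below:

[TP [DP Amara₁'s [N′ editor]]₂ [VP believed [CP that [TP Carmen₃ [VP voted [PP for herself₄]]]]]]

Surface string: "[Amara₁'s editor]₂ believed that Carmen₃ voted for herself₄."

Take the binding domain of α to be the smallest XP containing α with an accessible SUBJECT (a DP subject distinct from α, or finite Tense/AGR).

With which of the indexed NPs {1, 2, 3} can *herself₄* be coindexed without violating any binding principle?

{3}

*herself* is an anaphor, so Principle A applies: it must be bound in its binding domain.
Binding domain of *herself₄*: the embedded TP, whose subject is Carmen₃.
*Amara₁* does not c-command the anaphor → cannot bind it.
*[Amara₁'s editor]₂* c-commands the anaphor but is outside its binding domain → cannot satisfy Principle A.
*Carmen₃* c-commands the anaphor within its binding domain → licit binder.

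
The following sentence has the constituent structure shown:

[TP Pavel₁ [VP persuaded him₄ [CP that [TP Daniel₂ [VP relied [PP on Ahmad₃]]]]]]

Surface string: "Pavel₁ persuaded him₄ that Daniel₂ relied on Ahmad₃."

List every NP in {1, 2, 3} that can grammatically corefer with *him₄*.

*him* is a pronoun, so Principle B applies: it must be free in its binding domain.
Binding domain of *him₄*: the matrix TP, whose subject is Pavel₁.
*Pavel₁* c-commands the pronoun within its binding domain → coindexation would violate Principle B.
*Daniel₂*: the pronoun c-commands this R-expression → coindexation would violate Principle C on *Daniel₂*.
*Ahmad₃*: the pronoun c-commands this R-expression → coindexation would violate Principle C on *Ahmad₃*.

none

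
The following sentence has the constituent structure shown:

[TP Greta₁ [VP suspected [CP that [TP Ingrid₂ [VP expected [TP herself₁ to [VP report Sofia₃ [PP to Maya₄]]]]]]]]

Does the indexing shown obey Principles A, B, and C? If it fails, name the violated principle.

The two coindexed NPs are *Greta₁* and *herself₁*.
*herself₁* is an anaphor. Principle A requires it to be bound within its binding domain — the embedded TP, whose subject is Ingrid₂.
Within that domain it is c-commanded by *Ingrid₂*, which does not share its index.
*Greta₁* does c-command the anaphor, but from outside its binding domain.
The anaphor is unbound in its domain → Principle A violation.

Principle A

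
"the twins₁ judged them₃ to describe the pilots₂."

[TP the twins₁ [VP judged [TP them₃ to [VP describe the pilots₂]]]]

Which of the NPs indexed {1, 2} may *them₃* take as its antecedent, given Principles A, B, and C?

*them* is a pronoun, so Principle B applies: it must be free in its binding domain.
Binding domain of *them₃*: the matrix TP, whose subject is the twins₁.
*the twins₁* c-commands the pronoun within its binding domain → coindexation would violate Principle B.
*the pilots₂*: the pronoun c-commands this R-expression → coindexation would violate Principle C on *the pilots₂*.

none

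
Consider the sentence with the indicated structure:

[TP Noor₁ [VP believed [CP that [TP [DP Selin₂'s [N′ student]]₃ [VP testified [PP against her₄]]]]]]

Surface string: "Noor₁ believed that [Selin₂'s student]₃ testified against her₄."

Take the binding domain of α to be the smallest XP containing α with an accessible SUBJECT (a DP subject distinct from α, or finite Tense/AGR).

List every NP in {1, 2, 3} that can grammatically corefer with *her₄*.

{1, 2}

*her* is a pronoun, so Principle B applies: it must be free in its binding domain.
Binding domain of *her₄*: the embedded TP, whose subject is [Selin₂'s student]₃.
*Noor₁* c-commands the pronoun but from outside its binding domain, and is not c-commanded by it → coindexation permitted.
*Selin₂* and the pronoun do not c-command one another → neither Principle B nor Principle C is at stake; coindexation permitted.
*[Selin₂'s student]₃* c-commands the pronoun within its binding domain → coindexation would violate Principle B.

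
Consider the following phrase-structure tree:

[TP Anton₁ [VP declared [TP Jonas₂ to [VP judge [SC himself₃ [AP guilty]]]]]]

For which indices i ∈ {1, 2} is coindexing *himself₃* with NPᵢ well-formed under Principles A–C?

{2}

*himself* is an anaphor, so Principle A applies: it must be bound in its binding domain.
Binding domain of *himself₃*: the embedded TP, whose subject is Jonas₂.
*Anton₁* c-commands the anaphor but is outside its binding domain → cannot satisfy Principle A.
*Jonas₂* c-commands the anaphor within its binding domain → licit binder.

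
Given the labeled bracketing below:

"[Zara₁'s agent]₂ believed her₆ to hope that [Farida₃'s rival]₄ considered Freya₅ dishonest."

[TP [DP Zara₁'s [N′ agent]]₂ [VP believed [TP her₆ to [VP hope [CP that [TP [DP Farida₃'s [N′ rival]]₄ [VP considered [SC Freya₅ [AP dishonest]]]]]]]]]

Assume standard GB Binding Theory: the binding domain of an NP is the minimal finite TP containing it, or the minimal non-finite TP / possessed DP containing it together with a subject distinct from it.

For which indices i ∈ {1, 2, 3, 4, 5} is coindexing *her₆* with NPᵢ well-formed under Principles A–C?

*her* is a pronoun, so Principle B applies: it must be free in its binding domain.
Binding domain of *her₆*: the matrix TP, whose subject is [Zara₁'s agent]₂.
*Zara₁* and the pronoun do not c-command one another → neither Principle B nor Principle C is at stake; coindexation permitted.
*[Zara₁'s agent]₂* c-commands the pronoun within its binding domain → coindexation would violate Principle B.
*Farida₃*: the pronoun c-commands this R-expression → coindexation would violate Principle C on *Farida₃*.
*[Farida₃'s rival]₄*: the pronoun c-commands this R-expression → coindexation would violate Principle C on *[Farida₃'s rival]₄*.
*Freya₅*: the pronoun c-commands this R-expression → coindexation would violate Principle C on *Freya₅*.

{1}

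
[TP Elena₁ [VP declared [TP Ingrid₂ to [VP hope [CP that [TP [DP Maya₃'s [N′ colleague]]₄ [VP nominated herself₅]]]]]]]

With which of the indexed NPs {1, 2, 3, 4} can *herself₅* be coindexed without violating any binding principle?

*herself* is an anaphor, so Principle A applies: it must be bound in its binding domain.
Binding domain of *herself₅*: the embedded TP, whose subject is [Maya₃'s colleague]₄.
*Elena₁* c-commands the anaphor but is outside its binding domain → cannot satisfy Principle A.
*Ingrid₂* c-commands the anaphor but is outside its binding domain → cannot satisfy Principle A.
*Maya₃* does not c-command the anaphor → cannot bind it.
*[Maya₃'s colleague]₄* c-commands the anaphor within its binding domain → licit binder.

{4}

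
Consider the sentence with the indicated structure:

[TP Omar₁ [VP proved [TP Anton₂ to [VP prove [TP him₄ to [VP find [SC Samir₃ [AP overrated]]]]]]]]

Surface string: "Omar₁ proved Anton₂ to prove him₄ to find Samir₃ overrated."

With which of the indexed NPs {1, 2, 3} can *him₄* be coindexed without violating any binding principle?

{1}

*him* is a pronoun, so Principle B applies: it must be free in its binding domain.
Binding domain of *him₄*: the embedded TP, whose subject is Anton₂.
*Omar₁* c-commands the pronoun but from outside its binding domain, and is not c-commanded by it → coindexation permitted.
*Anton₂* c-commands the pronoun within its binding domain → coindexation would violate Principle B.
*Samir₃*: the pronoun c-commands this R-expression → coindexation would violate Principle C on *Samir₃*.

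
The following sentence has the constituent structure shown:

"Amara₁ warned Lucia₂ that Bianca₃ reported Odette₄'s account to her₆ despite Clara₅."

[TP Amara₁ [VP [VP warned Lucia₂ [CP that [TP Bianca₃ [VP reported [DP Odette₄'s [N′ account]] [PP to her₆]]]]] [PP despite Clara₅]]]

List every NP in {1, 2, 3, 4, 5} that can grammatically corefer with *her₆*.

{1, 2, 4, 5}

*her* is a pronoun, so Principle B applies: it must be free in its binding domain.
Binding domain of *her₆*: the embedded TP, whose subject is Bianca₃.
*Amara₁* c-commands the pronoun but from outside its binding domain, and is not c-commanded by it → coindexation permitted.
*Lucia₂* c-commands the pronoun but from outside its binding domain, and is not c-commanded by it → coindexation permitted.
*Bianca₃* c-commands the pronoun within its binding domain → coindexation would violate Principle B.
*Odette₄* and the pronoun do not c-command one another → neither Principle B nor Principle C is at stake; coindexation permitted.
*Clara₅* and the pronoun do not c-command one another → neither Principle B nor Principle C is at stake; coindexation permitted.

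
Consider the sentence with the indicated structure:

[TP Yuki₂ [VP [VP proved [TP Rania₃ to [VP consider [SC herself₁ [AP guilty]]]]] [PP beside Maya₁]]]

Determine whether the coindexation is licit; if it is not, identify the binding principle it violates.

The two coindexed NPs are *Maya₁* and *herself₁*.
*herself₁* is an anaphor. Principle A requires it to be bound within its binding domain — the embedded TP, whose subject is Rania₃.
Within that domain it is c-commanded by *Rania₃*, which does not share its index.
*Maya₁* does not c-command the anaphor at all.
The anaphor is unbound in its domain → Principle A violation.

Principle A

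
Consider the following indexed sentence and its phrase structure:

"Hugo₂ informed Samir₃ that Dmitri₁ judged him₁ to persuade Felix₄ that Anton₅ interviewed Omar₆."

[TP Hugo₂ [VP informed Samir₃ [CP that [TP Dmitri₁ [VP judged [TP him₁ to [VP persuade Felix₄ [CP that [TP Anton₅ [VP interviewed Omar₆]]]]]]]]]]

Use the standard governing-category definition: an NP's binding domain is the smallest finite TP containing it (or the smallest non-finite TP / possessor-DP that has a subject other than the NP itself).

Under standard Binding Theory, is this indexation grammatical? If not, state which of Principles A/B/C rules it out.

The two coindexed NPs are *Dmitri₁* and *him₁*.
*him₁* is a pronoun. Its binding domain is the embedded TP, whose subject is Dmitri₁.
*Dmitri₁* c-commands it within that domain and carries the same index.
The pronoun is locally bound → Principle B violation.

Principle B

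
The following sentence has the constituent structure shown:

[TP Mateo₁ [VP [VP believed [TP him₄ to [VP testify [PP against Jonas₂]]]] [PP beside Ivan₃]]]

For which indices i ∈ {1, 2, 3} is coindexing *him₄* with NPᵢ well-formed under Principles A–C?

{3}

*him* is a pronoun, so Principle B applies: it must be free in its binding domain.
Binding domain of *him₄*: the matrix TP, whose subject is Mateo₁.
*Mateo₁* c-commands the pronoun within its binding domain → coindexation would violate Principle B.
*Jonas₂*: the pronoun c-commands this R-expression → coindexation would violate Principle C on *Jonas₂*.
*Ivan₃* and the pronoun do not c-command one another → neither Principle B nor Principle C is at stake; coindexation permitted.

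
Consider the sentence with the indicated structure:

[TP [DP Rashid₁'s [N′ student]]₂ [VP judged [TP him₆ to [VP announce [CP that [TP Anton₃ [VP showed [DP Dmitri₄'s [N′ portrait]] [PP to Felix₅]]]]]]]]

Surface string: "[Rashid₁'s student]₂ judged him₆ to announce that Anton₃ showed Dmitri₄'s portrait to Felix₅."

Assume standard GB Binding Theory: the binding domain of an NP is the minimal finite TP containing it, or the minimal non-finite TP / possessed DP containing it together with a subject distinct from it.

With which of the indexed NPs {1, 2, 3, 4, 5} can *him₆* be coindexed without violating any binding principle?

*him* is a pronoun, so Principle B applies: it must be free in its binding domain.
Binding domain of *him₆*: the matrix TP, whose subject is [Rashid₁'s student]₂.
*Rashid₁* and the pronoun do not c-command one another → neither Principle B nor Principle C is at stake; coindexation permitted.
*[Rashid₁'s student]₂* c-commands the pronoun within its binding domain → coindexation would violate Principle B.
*Anton₃*: the pronoun c-commands this R-expression → coindexation would violate Principle C on *Anton₃*.
*Dmitri₄*: the pronoun c-commands this R-expression → coindexation would violate Principle C on *Dmitri₄*.
*Felix₅*: the pronoun c-commands this R-expression → coindexation would violate Principle C on *Felix₅*.

{1}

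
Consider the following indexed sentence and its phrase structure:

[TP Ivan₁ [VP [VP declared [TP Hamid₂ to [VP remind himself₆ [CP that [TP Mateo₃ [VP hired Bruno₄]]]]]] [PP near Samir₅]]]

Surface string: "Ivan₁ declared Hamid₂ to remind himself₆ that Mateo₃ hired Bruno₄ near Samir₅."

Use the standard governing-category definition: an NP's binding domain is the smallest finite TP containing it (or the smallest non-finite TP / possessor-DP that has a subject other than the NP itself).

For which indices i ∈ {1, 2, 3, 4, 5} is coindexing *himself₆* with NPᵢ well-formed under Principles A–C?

{2}

*himself* is an anaphor, so Principle A applies: it must be bound in its binding domain.
Binding domain of *himself₆*: the embedded TP, whose subject is Hamid₂.
*Ivan₁* c-commands the anaphor but is outside its binding domain → cannot satisfy Principle A.
*Hamid₂* c-commands the anaphor within its binding domain → licit binder.
*Mateo₃* does not c-command the anaphor → cannot bind it.
*Bruno₄* does not c-command the anaphor → cannot bind it.
*Samir₅* does not c-command the anaphor → cannot bind it.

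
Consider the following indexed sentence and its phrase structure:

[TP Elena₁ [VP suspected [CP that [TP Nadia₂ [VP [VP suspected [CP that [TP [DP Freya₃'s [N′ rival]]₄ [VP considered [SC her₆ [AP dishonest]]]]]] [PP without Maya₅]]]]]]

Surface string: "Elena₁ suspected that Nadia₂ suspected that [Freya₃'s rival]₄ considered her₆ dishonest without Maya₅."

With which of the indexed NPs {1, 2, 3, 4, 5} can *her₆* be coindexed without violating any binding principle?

*her* is a pronoun, so Principle B applies: it must be free in its binding domain.
Binding domain of *her₆*: the embedded TP, whose subject is [Freya₃'s rival]₄.
*Elena₁* c-commands the pronoun but from outside its binding domain, and is not c-commanded by it → coindexation permitted.
*Nadia₂* c-commands the pronoun but from outside its binding domain, and is not c-commanded by it → coindexation permitted.
*Freya₃* and the pronoun do not c-command one another → neither Principle B nor Principle C is at stake; coindexation permitted.
*[Freya₃'s rival]₄* c-commands the pronoun within its binding domain → coindexation would violate Principle B.
*Maya₅* and the pronoun do not c-command one another → neither Principle B nor Principle C is at stake; coindexation permitted.

{1, 2, 3, 5}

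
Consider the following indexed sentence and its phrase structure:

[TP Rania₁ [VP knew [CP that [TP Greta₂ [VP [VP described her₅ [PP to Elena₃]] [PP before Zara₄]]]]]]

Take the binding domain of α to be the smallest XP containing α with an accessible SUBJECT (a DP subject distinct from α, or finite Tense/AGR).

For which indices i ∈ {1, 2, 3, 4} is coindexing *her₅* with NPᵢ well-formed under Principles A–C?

{1, 4}

*her* is a pronoun, so Principle B applies: it must be free in its binding domain.
Binding domain of *her₅*: the embedded TP, whose subject is Greta₂.
*Rania₁* c-commands the pronoun but from outside its binding domain, and is not c-commanded by it → coindexation permitted.
*Greta₂* c-commands the pronoun within its binding domain → coindexation would violate Principle B.
*Elena₃*: the pronoun c-commands this R-expression → coindexation would violate Principle C on *Elena₃*.
*Zara₄* and the pronoun do not c-command one another → neither Principle B nor Principle C is at stake; coindexation permitted.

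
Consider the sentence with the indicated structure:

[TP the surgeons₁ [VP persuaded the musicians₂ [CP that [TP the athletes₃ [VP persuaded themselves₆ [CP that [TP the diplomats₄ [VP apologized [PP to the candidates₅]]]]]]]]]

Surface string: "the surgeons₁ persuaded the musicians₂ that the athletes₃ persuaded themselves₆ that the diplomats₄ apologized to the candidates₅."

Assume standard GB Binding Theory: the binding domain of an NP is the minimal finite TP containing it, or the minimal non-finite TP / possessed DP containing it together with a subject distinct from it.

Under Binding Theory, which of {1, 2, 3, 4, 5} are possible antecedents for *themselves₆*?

{3}

*themselves* is an anaphor, so Principle A applies: it must be bound in its binding domain.
Binding domain of *themselves₆*: the embedded TP, whose subject is the athletes₃.
*the surgeons₁* c-commands the anaphor but is outside its binding domain → cannot satisfy Principle A.
*the musicians₂* c-commands the anaphor but is outside its binding domain → cannot satisfy Principle A.
*the athletes₃* c-commands the anaphor within its binding domain → licit binder.
*the diplomats₄* does not c-command the anaphor → cannot bind it.
*the candidates₅* does not c-command the anaphor → cannot bind it.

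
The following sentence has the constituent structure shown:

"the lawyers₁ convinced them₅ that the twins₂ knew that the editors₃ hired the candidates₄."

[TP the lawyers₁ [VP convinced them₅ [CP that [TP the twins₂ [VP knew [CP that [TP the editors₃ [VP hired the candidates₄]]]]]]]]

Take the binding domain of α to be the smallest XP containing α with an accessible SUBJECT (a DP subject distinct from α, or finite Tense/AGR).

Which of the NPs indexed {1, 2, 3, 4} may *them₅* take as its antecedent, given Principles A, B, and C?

*them* is a pronoun, so Principle B applies: it must be free in its binding domain.
Binding domain of *them₅*: the matrix TP, whose subject is the lawyers₁.
*the lawyers₁* c-commands the pronoun within its binding domain → coindexation would violate Principle B.
*the twins₂*: the pronoun c-commands this R-expression → coindexation would violate Principle C on *the twins₂*.
*the editors₃*: the pronoun c-commands this R-expression → coindexation would violate Principle C on *the editors₃*.
*the candidates₄*: the pronoun c-commands this R-expression → coindexation would violate Principle C on *the candidates₄*.

none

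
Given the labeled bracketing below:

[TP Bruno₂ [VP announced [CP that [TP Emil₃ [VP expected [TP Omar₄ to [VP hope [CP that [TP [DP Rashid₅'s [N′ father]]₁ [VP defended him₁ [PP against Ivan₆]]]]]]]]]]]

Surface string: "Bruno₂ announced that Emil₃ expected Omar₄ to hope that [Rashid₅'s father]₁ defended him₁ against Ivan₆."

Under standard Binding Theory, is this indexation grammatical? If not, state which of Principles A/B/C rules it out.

Principle B

The two coindexed NPs are *[Rashid₅'s father]₁* and *him₁*.
*him₁* is a pronoun. Its binding domain is the embedded TP, whose subject is [Rashid₅'s father]₁.
*[Rashid₅'s father]₁* c-commands it within that domain and carries the same index.
The pronoun is locally bound → Principle B violation.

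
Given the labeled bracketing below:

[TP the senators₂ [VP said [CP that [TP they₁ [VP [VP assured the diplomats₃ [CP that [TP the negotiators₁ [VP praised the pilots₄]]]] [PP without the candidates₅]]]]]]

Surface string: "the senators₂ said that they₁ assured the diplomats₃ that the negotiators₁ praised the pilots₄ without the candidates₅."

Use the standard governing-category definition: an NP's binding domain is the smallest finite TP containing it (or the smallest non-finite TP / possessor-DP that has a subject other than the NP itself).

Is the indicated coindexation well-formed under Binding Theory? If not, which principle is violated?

Principle C

The two coindexed NPs are *they₁* and *the negotiators₁*.
*the negotiators₁* is an R-expression. Principle C requires it to be free everywhere.
*they₁* c-commands it and carries the same index.
The R-expression is bound → Principle C violation.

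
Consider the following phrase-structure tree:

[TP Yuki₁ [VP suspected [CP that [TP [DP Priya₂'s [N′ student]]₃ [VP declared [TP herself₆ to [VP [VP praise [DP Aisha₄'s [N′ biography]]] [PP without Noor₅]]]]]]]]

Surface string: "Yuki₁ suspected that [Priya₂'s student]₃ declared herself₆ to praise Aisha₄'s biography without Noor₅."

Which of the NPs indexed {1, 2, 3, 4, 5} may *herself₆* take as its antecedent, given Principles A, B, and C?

*herself* is an anaphor, so Principle A applies: it must be bound in its binding domain.
Binding domain of *herself₆*: the embedded TP, whose subject is [Priya₂'s student]₃.
*Yuki₁* c-commands the anaphor but is outside its binding domain → cannot satisfy Principle A.
*Priya₂* does not c-command the anaphor → cannot bind it.
*[Priya₂'s student]₃* c-commands the anaphor within its binding domain → licit binder.
*Aisha₄* does not c-command the anaphor → cannot bind it.
*Noor₅* does not c-command the anaphor → cannot bind it.

{3}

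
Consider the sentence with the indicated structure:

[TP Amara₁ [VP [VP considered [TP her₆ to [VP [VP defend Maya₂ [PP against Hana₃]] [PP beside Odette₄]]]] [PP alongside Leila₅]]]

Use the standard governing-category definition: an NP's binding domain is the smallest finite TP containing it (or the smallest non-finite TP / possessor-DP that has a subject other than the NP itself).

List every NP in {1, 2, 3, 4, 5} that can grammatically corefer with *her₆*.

{5}

*her* is a pronoun, so Principle B applies: it must be free in its binding domain.
Binding domain of *her₆*: the matrix TP, whose subject is Amara₁.
*Amara₁* c-commands the pronoun within its binding domain → coindexation would violate Principle B.
*Maya₂*: the pronoun c-commands this R-expression → coindexation would violate Principle C on *Maya₂*.
*Hana₃*: the pronoun c-commands this R-expression → coindexation would violate Principle C on *Hana₃*.
*Odette₄*: the pronoun c-commands this R-expression → coindexation would violate Principle C on *Odette₄*.
*Leila₅* and the pronoun do not c-command one another → neither Principle B nor Principle C is at stake; coindexation permitted.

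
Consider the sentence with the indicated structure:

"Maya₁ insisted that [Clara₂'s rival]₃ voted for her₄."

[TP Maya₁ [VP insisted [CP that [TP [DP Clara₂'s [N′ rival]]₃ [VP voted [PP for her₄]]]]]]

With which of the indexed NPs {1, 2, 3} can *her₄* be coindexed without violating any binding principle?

*her* is a pronoun, so Principle B applies: it must be free in its binding domain.
Binding domain of *her₄*: the embedded TP, whose subject is [Clara₂'s rival]₃.
*Maya₁* c-commands the pronoun but from outside its binding domain, and is not c-commanded by it → coindexation permitted.
*Clara₂* and the pronoun do not c-command one another → neither Principle B nor Principle C is at stake; coindexation permitted.
*[Clara₂'s rival]₃* c-commands the pronoun within its binding domain → coindexation would violate Principle B.

{1, 2}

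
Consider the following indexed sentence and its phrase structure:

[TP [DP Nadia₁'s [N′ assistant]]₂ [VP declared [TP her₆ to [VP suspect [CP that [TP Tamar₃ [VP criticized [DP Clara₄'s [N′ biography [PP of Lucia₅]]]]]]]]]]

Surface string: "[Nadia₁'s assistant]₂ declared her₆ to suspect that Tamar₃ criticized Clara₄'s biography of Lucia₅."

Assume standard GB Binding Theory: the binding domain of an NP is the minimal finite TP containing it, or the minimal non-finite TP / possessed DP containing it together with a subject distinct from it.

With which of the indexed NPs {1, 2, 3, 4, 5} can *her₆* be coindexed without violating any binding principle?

*her* is a pronoun, so Principle B applies: it must be free in its binding domain.
Binding domain of *her₆*: the matrix TP, whose subject is [Nadia₁'s assistant]₂.
*Nadia₁* and the pronoun do not c-command one another → neither Principle B nor Principle C is at stake; coindexation permitted.
*[Nadia₁'s assistant]₂* c-commands the pronoun within its binding domain → coindexation would violate Principle B.
*Tamar₃*: the pronoun c-commands this R-expression → coindexation would violate Principle C on *Tamar₃*.
*Clara₄*: the pronoun c-commands this R-expression → coindexation would violate Principle C on *Clara₄*.
*Lucia₅*: the pronoun c-commands this R-expression → coindexation would violate Principle C on *Lucia₅*.

{1}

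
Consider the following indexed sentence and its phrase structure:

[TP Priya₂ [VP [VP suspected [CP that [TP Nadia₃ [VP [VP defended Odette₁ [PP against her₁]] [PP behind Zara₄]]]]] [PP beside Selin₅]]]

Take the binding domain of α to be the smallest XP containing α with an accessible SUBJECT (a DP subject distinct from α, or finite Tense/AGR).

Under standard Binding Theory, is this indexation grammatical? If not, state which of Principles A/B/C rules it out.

Principle B

The two coindexed NPs are *Odette₁* and *her₁*.
*her₁* is a pronoun. Its binding domain is the embedded TP, whose subject is Nadia₃.
*Odette₁* c-commands it within that domain and carries the same index.
The pronoun is locally bound → Principle B violation.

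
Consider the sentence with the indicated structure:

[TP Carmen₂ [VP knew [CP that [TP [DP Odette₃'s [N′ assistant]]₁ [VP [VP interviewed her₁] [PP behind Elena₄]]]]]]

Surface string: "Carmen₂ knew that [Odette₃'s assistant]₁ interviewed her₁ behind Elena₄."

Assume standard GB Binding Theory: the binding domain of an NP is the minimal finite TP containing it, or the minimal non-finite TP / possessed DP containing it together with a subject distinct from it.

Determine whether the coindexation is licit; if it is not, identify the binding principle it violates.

Principle B

The two coindexed NPs are *[Odette₃'s assistant]₁* and *her₁*.
*her₁* is a pronoun. Its binding domain is the embedded TP, whose subject is [Odette₃'s assistant]₁.
*[Odette₃'s assistant]₁* c-commands it within that domain and carries the same index.
The pronoun is locally bound → Principle B violation.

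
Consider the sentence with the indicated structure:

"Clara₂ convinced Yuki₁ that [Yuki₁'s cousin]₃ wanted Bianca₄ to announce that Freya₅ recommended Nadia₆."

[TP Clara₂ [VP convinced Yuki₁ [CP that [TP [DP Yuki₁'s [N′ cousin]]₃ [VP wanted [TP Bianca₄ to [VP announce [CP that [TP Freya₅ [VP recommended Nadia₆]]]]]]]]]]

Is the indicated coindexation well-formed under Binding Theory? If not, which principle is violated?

Principle C

The two coindexed NPs are *Yuki₁* (the lower occurrence) and *Yuki₁* (the higher occurrence).
*Yuki₁* (the lower occurrence) is an R-expression. Principle C requires it to be free everywhere.
*Yuki₁* (the higher occurrence) c-commands it and carries the same index.
The R-expression is bound → Principle C violation.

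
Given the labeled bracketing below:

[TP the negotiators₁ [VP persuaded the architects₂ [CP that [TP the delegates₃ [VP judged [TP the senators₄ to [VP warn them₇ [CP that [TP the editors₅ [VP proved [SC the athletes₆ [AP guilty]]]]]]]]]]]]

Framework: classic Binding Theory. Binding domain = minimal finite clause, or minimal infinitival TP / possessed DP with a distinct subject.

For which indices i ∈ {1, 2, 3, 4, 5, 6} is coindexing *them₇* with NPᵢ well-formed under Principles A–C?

*them* is a pronoun, so Principle B applies: it must be free in its binding domain.
Binding domain of *them₇*: the embedded TP, whose subject is the senators₄.
*the negotiators₁* c-commands the pronoun but from outside its binding domain, and is not c-commanded by it → coindexation permitted.
*the architects₂* c-commands the pronoun but from outside its binding domain, and is not c-commanded by it → coindexation permitted.
*the delegates₃* c-commands the pronoun but from outside its binding domain, and is not c-commanded by it → coindexation permitted.
*the senators₄* c-commands the pronoun within its binding domain → coindexation would violate Principle B.
*the editors₅*: the pronoun c-commands this R-expression → coindexation would violate Principle C on *the editors₅*.
*the athletes₆*: the pronoun c-commands this R-expression → coindexation would violate Principle C on *the athletes₆*.

{1, 2, 3}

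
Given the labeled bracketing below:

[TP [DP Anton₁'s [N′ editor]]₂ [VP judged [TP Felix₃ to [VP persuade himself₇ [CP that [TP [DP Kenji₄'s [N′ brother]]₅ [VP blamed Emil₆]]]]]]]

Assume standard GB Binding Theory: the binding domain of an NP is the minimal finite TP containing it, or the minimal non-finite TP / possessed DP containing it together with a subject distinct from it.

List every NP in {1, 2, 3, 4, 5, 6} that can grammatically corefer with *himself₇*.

*himself* is an anaphor, so Principle A applies: it must be bound in its binding domain.
Binding domain of *himself₇*: the embedded TP, whose subject is Felix₃.
*Anton₁* does not c-command the anaphor → cannot bind it.
*[Anton₁'s editor]₂* c-commands the anaphor but is outside its binding domain → cannot satisfy Principle A.
*Felix₃* c-commands the anaphor within its binding domain → licit binder.
*Kenji₄* does not c-command the anaphor → cannot bind it.
*[Kenji₄'s brother]₅* does not c-command the anaphor → cannot bind it.
*Emil₆* does not c-command the anaphor → cannot bind it.

{3}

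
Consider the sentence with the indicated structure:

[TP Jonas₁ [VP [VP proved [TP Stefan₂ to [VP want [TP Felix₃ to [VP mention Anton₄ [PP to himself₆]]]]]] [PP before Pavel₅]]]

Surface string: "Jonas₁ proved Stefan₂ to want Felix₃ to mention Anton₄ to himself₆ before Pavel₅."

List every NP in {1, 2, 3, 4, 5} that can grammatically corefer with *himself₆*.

*himself* is an anaphor, so Principle A applies: it must be bound in its binding domain.
Binding domain of *himself₆*: the embedded TP, whose subject is Felix₃.
*Jonas₁* c-commands the anaphor but is outside its binding domain → cannot satisfy Principle A.
*Stefan₂* c-commands the anaphor but is outside its binding domain → cannot satisfy Principle A.
*Felix₃* c-commands the anaphor within its binding domain → licit binder.
*Anton₄* c-commands the anaphor within its binding domain → licit binder.
*Pavel₅* does not c-command the anaphor → cannot bind it.

{3, 4}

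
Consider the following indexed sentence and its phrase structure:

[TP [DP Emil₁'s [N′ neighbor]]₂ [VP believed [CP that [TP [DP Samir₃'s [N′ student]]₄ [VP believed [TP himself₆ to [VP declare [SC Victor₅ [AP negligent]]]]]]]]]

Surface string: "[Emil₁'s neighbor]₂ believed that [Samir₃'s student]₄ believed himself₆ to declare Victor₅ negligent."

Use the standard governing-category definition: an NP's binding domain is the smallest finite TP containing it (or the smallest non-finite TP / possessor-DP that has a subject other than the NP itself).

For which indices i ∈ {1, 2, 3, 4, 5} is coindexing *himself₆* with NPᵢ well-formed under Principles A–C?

*himself* is an anaphor, so Principle A applies: it must be bound in its binding domain.
Binding domain of *himself₆*: the embedded TP, whose subject is [Samir₃'s student]₄.
*Emil₁* does not c-command the anaphor → cannot bind it.
*[Emil₁'s neighbor]₂* c-commands the anaphor but is outside its binding domain → cannot satisfy Principle A.
*Samir₃* does not c-command the anaphor → cannot bind it.
*[Samir₃'s student]₄* c-commands the anaphor within its binding domain → licit binder.
*Victor₅* does not c-command the anaphor → cannot bind it.

{4}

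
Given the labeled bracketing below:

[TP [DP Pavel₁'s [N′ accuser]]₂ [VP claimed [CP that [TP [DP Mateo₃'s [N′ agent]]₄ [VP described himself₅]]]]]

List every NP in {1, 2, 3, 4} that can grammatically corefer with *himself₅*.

*himself* is an anaphor, so Principle A applies: it must be bound in its binding domain.
Binding domain of *himself₅*: the embedded TP, whose subject is [Mateo₃'s agent]₄.
*Pavel₁* does not c-command the anaphor → cannot bind it.
*[Pavel₁'s accuser]₂* c-commands the anaphor but is outside its binding domain → cannot satisfy Principle A.
*Mateo₃* does not c-command the anaphor → cannot bind it.
*[Mateo₃'s agent]₄* c-commands the anaphor within its binding domain → licit binder.

{4}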